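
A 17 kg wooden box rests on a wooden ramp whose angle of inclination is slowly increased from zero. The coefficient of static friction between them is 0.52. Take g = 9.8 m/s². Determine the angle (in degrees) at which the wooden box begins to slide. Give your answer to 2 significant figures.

At the threshold of sliding, static friction is at its maximum μ_s N and exactly balances the weight component along the incline: mg sin θ = μ_s mg cos θ.
Hence tan θ = μ_s = 0.52, so θ = arctan(0.52) = 27.4744°.

27°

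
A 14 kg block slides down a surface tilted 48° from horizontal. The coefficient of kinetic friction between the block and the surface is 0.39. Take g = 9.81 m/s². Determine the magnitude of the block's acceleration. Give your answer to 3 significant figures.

4.73 m/s²

Resolving the weight along the incline: the component pulling the block down the slope is mg sin 48° = 14 × 9.81 × 0.7431 = 102.057 N, and the normal force is N = mg cos 48° = 14 × 9.81 × 0.6691 = 91.894 N.
Kinetic friction acts up the slope with magnitude f = μN = 0.39 × 91.894 = 35.839 N.
Net force along the incline is 102.057 − 35.839 = 66.218 N, so a = 66.218 / 14 = 4.7299 m/s².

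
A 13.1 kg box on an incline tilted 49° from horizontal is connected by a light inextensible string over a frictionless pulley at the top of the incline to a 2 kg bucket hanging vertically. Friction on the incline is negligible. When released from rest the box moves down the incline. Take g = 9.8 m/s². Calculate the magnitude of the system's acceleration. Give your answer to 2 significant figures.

5.1 m/s²

For the box on the incline: the weight component along the slope is m₁g sin 49° = 13.1 × 9.8 × 0.7547 = 96.888 N and the normal force is N = m₁g cos 49° = 84.225 N.
Newton's second law for the box (down-slope positive): 96.888 − T = 13.1 a. For the hanging bucket (upward positive): T − 2 × 9.8 = 2 a.
Adding the two equations eliminates T: 77.288 = 15.1 a, so a = 5.1184 m/s².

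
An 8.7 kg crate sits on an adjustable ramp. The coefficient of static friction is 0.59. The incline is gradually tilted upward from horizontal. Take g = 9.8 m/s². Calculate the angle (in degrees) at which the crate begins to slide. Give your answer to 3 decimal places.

At the threshold of sliding, static friction is at its maximum μ_s N and exactly balances the weight component along the incline: mg sin θ = μ_s mg cos θ.
Hence tan θ = μ_s = 0.59, so θ = arctan(0.59) = 30.5406°.

30.541°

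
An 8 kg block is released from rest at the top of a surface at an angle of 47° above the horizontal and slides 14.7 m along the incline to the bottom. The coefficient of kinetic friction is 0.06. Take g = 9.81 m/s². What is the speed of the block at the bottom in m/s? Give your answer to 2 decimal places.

The weight component along the incline is mg sin 47° = 57.397 N and the normal force is N = mg cos 47° = 53.523 N.
Friction up the slope is f = μN = 0.06 × 53.523 = 3.211 N, so the net downslope force is 57.397 − 3.211 = 54.186 N and a = 54.186 / 8 = 6.7732 m/s².
Starting from rest over a distance of 14.7 m, v² = 2aL = 2 × 6.7732 × 14.7 = 199.1321, so v = 14.1114 m/s.

14.11 m/s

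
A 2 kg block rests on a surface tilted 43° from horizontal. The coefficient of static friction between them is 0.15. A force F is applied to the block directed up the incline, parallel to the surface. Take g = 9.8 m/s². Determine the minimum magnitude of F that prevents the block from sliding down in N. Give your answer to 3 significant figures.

The normal force is N = mg cos 43° = 14.335 N. With F at its minimum the block is on the verge of sliding down, so static friction is at its maximum μ_s N = 0.15 × 14.335 = 2.150 N and acts up the slope.
Equilibrium along the incline: F + μ_s N = mg sin 43°, so F = 13.367 − 2.150 = 11.217 N.

11.2 N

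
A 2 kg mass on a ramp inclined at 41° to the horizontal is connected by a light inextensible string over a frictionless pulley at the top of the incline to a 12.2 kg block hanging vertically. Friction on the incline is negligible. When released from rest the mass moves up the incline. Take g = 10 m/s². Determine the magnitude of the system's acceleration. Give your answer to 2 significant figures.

For the mass on the incline: the weight component along the slope is m₁g sin 41° = 2 × 10 × 0.6561 = 13.122 N and the normal force is N = m₁g cos 41° = 15.094 N.
Newton's second law for the mass (up-slope positive): T − 13.122 = 2 a. For the hanging block (downward positive): 12.2 × 10 − T = 12.2 a.
Adding the two equations eliminates T: 108.878 = 14.2 a, so a = 7.6675 m/s².

7.7 m/s²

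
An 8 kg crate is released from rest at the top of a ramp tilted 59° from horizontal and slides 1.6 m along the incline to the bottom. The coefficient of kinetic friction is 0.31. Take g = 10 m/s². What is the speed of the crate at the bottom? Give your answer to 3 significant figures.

4.72 m/s

The weight component along the incline is mg sin 59° = 68.573 N and the normal force is N = mg cos 59° = 41.203 N.
Friction up the slope is f = μN = 0.31 × 41.203 = 12.773 N, so the net downslope force is 68.573 − 12.773 = 55.800 N and a = 55.800 / 8 = 6.9750 m/s².
Starting from rest over a distance of 1.6 m, v² = 2aL = 2 × 6.9750 × 1.6 = 22.3200, so v = 4.7244 m/s.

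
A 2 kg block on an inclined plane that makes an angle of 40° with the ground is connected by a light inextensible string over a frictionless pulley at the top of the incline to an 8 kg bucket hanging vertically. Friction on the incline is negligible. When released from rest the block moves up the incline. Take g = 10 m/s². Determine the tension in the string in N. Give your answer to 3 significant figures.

For the block on the incline: the weight component along the slope is m₁g sin 40° = 2 × 10 × 0.6428 = 12.856 N and the normal force is N = m₁g cos 40° = 15.321 N.
Newton's second law for the block (up-slope positive): T − 12.856 = 2 a. For the hanging bucket (downward positive): 8 × 10 − T = 8 a.
Adding the two equations eliminates T: 67.144 = 10 a, so a = 6.7144 m/s².
Then from the hanging bucket's equation, T = 8 × (10 − 6.7144) = 26.285 N.

26.3 N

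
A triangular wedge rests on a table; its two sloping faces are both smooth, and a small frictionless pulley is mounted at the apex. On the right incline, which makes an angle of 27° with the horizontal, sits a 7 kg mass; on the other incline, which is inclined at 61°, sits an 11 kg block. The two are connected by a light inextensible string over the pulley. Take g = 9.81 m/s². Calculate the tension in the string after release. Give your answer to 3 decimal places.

Resolve each weight along its own incline: the 7 kg mass has component 7 × 9.81 × sin 27° = 31.176 N down its slope, and the 11 kg mass has 11 × 9.81 × sin 61° = 94.380 N down its slope.
The 11 kg side's 94.380 N exceeds the other side's 31.176 N, so that mass slides down and the 7 kg mass slides up. Taking that direction as positive, Newton's second law for the whole system gives 94.380 − 31.176 = (7 + 11) a, so a = 63.204 / 18 = 3.5113 m/s².
For the 7 kg mass (up-slope positive): T − 31.176 = 7 × 3.5113, so T = 55.755 N.

55.755 N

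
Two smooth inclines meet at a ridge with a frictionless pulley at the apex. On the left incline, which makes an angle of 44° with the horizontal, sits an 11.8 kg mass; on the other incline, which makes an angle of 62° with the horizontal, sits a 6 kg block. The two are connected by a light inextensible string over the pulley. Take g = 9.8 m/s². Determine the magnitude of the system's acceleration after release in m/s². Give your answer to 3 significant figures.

Resolve each weight along its own incline: the 11.8 kg mass has component 11.8 × 9.8 × sin 44° = 80.330 N down its slope, and the 6 kg mass has 6 × 9.8 × sin 62° = 51.917 N down its slope.
The 11.8 kg side's 80.330 N exceeds the other side's 51.917 N, so that mass slides down and the 6 kg mass slides up. Taking that direction as positive, Newton's second law for the whole system gives 80.330 − 51.917 = (11.8 + 6) a, so a = 28.413 / 17.8 = 1.5962 m/s².

1.60 m/s²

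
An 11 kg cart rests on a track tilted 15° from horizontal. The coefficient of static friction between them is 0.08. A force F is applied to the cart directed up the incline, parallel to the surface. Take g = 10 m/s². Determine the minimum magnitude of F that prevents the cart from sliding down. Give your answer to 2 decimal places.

The normal force is N = mg cos 15° = 106.252 N. With F at its minimum the cart is on the verge of sliding down, so static friction is at its maximum μ_s N = 0.08 × 106.252 = 8.500 N and acts up the slope.
Equilibrium along the incline: F + μ_s N = mg sin 15°, so F = 28.470 − 8.500 = 19.970 N.

19.97 N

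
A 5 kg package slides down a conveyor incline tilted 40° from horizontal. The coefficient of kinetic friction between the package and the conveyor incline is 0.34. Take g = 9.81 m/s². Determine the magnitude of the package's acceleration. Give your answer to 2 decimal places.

3.75 m/s²

Resolving the weight along the incline: the component pulling the package down the slope is mg sin 40° = 5 × 9.81 × 0.6428 = 31.529 N, and the normal force is N = mg cos 40° = 5 × 9.81 × 0.7660 = 37.572 N.
Kinetic friction acts up the slope with magnitude f = μN = 0.34 × 37.572 = 12.774 N.
Net force along the incline is 31.529 − 12.774 = 18.755 N, so a = 18.755 / 5 = 3.7510 m/s².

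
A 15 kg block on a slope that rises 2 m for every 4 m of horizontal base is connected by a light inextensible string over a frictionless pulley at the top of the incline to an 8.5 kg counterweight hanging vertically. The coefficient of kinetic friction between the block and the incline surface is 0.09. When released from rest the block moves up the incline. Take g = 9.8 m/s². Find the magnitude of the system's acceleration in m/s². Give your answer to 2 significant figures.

For the block on the incline: the weight component along the slope is m₁g sin 26.57° = 15 × 9.8 × 0.4472 = 65.738 N and the normal force is N = m₁g cos 26.57° = 131.481 N.
Kinetic friction opposes the block's motion up the incline: f = μN = 0.09 × 131.481 = 11.833 N acting down the slope.
Newton's second law for the block (up-slope positive): T − 65.738 − 11.833 = 15 a. For the hanging counterweight (downward positive): 8.5 × 9.8 − T = 8.5 a.
Adding the two equations eliminates T: 5.729 = 23.5 a, so a = 0.2438 m/s².

0.24 m/s²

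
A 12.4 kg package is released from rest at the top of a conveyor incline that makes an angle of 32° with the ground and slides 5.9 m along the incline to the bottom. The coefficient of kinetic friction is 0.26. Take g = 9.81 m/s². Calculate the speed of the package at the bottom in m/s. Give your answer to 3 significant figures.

5.98 m/s

The weight component along the incline is mg sin 32° = 64.461 N and the normal force is N = mg cos 32° = 103.160 N.
Friction up the slope is f = μN = 0.26 × 103.160 = 26.822 N, so the net downslope force is 64.461 − 26.822 = 37.639 N and a = 37.639 / 12.4 = 3.0354 m/s².
Starting from rest over a distance of 5.9 m, v² = 2aL = 2 × 3.0354 × 5.9 = 35.8177, so v = 5.9848 m/s.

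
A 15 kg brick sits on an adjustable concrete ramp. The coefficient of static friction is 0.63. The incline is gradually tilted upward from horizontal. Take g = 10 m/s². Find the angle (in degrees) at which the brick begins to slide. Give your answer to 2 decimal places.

At the threshold of sliding, static friction is at its maximum μ_s N and exactly balances the weight component along the incline: mg sin θ = μ_s mg cos θ.
Hence tan θ = μ_s = 0.63, so θ = arctan(0.63) = 32.2109°.

32.21°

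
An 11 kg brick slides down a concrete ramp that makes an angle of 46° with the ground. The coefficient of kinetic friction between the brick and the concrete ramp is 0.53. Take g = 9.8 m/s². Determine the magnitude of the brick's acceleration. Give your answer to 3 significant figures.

Resolving the weight along the incline: the component pulling the brick down the slope is mg sin 46° = 11 × 9.8 × 0.7193 = 77.541 N, and the normal force is N = mg cos 46° = 11 × 9.8 × 0.6947 = 74.889 N.
Kinetic friction acts up the slope with magnitude f = μN = 0.53 × 74.889 = 39.691 N.
Net force along the incline is 77.541 − 39.691 = 37.850 N, so a = 37.850 / 11 = 3.4409 m/s².

3.44 m/s²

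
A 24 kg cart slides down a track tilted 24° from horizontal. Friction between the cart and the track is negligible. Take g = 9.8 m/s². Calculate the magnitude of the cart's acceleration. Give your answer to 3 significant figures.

3.99 m/s²

Resolving the weight along the incline: the component pulling the cart down the slope is mg sin 24° = 24 × 9.8 × 0.4067 = 95.656 N, and the normal force is N = mg cos 24° = 24 × 9.8 × 0.9135 = 214.855 N.
With no friction the net force along the incline is 95.656 N, so a = g sin 24° = 95.656 / 24 = 3.9857 m/s².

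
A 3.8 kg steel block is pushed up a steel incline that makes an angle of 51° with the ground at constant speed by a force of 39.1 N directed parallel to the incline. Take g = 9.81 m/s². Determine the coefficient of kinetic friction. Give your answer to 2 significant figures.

At constant speed ΣF = 0 along the incline. The applied 39.1 N acts up the slope; the weight component mg sin 51° = 28.970 N and kinetic friction μN both act down the slope.
So 39.1 = 28.970 + μ × 23.460, giving μ = (39.1 − 28.970) / 23.460 = 0.4318.

0.43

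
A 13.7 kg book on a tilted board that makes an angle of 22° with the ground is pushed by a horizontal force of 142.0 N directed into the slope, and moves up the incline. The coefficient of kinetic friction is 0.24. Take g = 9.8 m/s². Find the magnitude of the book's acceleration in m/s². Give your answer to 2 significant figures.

The horizontal push has components F cos 22° = 142.0 × 0.9272 = 131.662 N up the incline and F sin 22° = 142.0 × 0.3746 = 53.193 N pressing into the surface.
The normal force is therefore N = mg cos 22° + F sin 22° = 124.486 + 53.193 = 177.679 N, and kinetic friction down the slope is μN = 0.24 × 177.679 = 42.643 N.
Along the incline: F cos 22° − mg sin 22° − μN = ma, so 131.662 − 50.294 − 42.643 = 13.7 a, giving a = 2.8266 m/s².

2.8 m/s²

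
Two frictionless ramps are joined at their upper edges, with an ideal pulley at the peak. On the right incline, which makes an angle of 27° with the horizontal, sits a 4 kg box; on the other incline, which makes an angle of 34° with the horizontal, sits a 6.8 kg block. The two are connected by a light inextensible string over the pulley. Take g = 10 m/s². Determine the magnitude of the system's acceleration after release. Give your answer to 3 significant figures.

Resolve each weight along its own incline: the 4 kg mass has component 4 × 10 × sin 27° = 18.160 N down its slope, and the 6.8 kg mass has 6.8 × 10 × sin 34° = 38.025 N down its slope.
The 6.8 kg side's 38.025 N exceeds the other side's 18.160 N, so that mass slides down and the 4 kg mass slides up. Taking that direction as positive, Newton's second law for the whole system gives 38.025 − 18.160 = (4 + 6.8) a, so a = 19.865 / 10.8 = 1.8394 m/s².

1.84 m/s²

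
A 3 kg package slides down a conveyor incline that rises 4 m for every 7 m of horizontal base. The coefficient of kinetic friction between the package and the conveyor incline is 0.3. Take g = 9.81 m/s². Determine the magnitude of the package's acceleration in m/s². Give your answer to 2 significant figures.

Resolving the weight along the incline: the component pulling the package down the slope is mg sin 29.74° = 3 × 9.81 × 0.4961 = 14.600 N, and the normal force is N = mg cos 29.74° = 3 × 9.81 × 0.8682 = 25.551 N.
Kinetic friction acts up the slope with magnitude f = μN = 0.3 × 25.551 = 7.665 N.
Net force along the incline is 14.600 − 7.665 = 6.935 N, so a = 6.935 / 3 = 2.3117 m/s².

2.3 m/s²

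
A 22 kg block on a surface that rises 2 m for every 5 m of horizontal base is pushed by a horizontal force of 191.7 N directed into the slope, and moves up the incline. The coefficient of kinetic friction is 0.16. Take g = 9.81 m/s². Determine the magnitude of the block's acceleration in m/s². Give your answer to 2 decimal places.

The horizontal push has components F cos 21.80° = 191.7 × 0.9285 = 177.993 N up the incline and F sin 21.80° = 191.7 × 0.3714 = 71.197 N pressing into the surface.
The normal force is therefore N = mg cos 21.80° + F sin 21.80° = 200.389 + 71.197 = 271.586 N, and kinetic friction down the slope is μN = 0.16 × 271.586 = 43.454 N.
Along the incline: F cos 21.80° − mg sin 21.80° − μN = ma, so 177.993 − 80.156 − 43.454 = 22 a, giving a = 2.4720 m/s².

2.47 m/s²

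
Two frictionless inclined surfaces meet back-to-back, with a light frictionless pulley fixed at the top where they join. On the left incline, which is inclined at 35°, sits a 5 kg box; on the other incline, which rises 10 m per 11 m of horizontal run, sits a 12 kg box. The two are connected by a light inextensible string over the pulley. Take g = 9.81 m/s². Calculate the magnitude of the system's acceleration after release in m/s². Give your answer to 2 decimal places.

3.00 m/s²

Resolve each weight along its own incline: the 5 kg mass has component 5 × 9.81 × sin 35° = 28.134 N down its slope, and the 12 kg mass has 12 × 9.81 × sin 42.27° = 79.187 N down its slope.
The 12 kg side's 79.187 N exceeds the other side's 28.134 N, so that mass slides down and the 5 kg mass slides up. Taking that direction as positive, Newton's second law for the whole system gives 79.187 − 28.134 = (5 + 12) a, so a = 51.053 / 17 = 3.0031 m/s².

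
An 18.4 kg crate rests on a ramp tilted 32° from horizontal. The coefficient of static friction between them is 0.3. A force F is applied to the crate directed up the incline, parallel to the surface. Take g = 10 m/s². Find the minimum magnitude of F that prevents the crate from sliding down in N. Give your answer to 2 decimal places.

50.69 N

The normal force is N = mg cos 32° = 156.041 N. With F at its minimum the crate is on the verge of sliding down, so static friction is at its maximum μ_s N = 0.3 × 156.041 = 46.812 N and acts up the slope.
Equilibrium along the incline: F + μ_s N = mg sin 32°, so F = 97.505 − 46.812 = 50.693 N.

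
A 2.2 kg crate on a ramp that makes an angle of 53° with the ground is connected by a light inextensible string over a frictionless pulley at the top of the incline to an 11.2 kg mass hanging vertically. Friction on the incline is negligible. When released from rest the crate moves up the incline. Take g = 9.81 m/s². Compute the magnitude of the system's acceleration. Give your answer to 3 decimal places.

For the crate on the incline: the weight component along the slope is m₁g sin 53° = 2.2 × 9.81 × 0.7986 = 17.235 N and the normal force is N = m₁g cos 53° = 12.988 N.
Newton's second law for the crate (up-slope positive): T − 17.235 = 2.2 a. For the hanging mass (downward positive): 11.2 × 9.81 − T = 11.2 a.
Adding the two equations eliminates T: 92.637 = 13.4 a, so a = 6.9132 m/s².

6.913 m/s²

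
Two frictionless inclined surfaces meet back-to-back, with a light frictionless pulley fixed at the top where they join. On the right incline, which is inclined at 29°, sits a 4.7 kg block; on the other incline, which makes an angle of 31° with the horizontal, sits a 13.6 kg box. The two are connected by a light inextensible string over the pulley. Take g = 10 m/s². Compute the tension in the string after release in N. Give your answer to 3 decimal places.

Resolve each weight along its own incline: the 4.7 kg mass has component 4.7 × 10 × sin 29° = 22.786 N down its slope, and the 13.6 kg mass has 13.6 × 10 × sin 31° = 70.045 N down its slope.
The 13.6 kg side's 70.045 N exceeds the other side's 22.786 N, so that mass slides down and the 4.7 kg mass slides up. Taking that direction as positive, Newton's second law for the whole system gives 70.045 − 22.786 = (4.7 + 13.6) a, so a = 47.259 / 18.3 = 2.5825 m/s².
For the 4.7 kg mass (up-slope positive): T − 22.786 = 4.7 × 2.5825, so T = 34.924 N.

34.924 N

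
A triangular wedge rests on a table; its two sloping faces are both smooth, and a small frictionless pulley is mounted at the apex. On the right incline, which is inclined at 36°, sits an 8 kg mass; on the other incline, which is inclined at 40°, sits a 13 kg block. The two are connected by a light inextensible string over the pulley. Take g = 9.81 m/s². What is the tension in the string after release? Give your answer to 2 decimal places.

Resolve each weight along its own incline: the 8 kg mass has component 8 × 9.81 × sin 36° = 46.129 N down its slope, and the 13 kg mass has 13 × 9.81 × sin 40° = 81.975 N down its slope.
The 13 kg side's 81.975 N exceeds the other side's 46.129 N, so that mass slides down and the 8 kg mass slides up. Taking that direction as positive, Newton's second law for the whole system gives 81.975 − 46.129 = (8 + 13) a, so a = 35.846 / 21 = 1.7070 m/s².
For the 8 kg mass (up-slope positive): T − 46.129 = 8 × 1.7070, so T = 59.785 N.

59.78 N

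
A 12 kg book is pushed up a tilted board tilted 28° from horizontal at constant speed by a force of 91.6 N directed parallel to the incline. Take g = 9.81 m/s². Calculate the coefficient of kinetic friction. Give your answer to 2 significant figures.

At constant speed ΣF = 0 along the incline. The applied 91.6 N acts up the slope; the weight component mg sin 28° = 55.266 N and kinetic friction μN both act down the slope.
So 91.6 = 55.266 + μ × 103.941, giving μ = (91.6 − 55.266) / 103.941 = 0.3496.

0.35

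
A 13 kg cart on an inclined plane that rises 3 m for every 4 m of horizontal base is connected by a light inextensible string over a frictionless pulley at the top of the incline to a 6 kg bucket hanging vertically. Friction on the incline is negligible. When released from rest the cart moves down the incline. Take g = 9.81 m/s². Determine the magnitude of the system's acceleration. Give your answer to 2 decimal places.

0.93 m/s²

For the cart on the incline: the weight component along the slope is m₁g sin 36.87° = 13 × 9.81 × 0.6000 = 76.518 N and the normal force is N = m₁g cos 36.87° = 102.024 N.
Newton's second law for the cart (down-slope positive): 76.518 − T = 13 a. For the hanging bucket (upward positive): T − 6 × 9.81 = 6 a.
Adding the two equations eliminates T: 17.658 = 19 a, so a = 0.9294 m/s².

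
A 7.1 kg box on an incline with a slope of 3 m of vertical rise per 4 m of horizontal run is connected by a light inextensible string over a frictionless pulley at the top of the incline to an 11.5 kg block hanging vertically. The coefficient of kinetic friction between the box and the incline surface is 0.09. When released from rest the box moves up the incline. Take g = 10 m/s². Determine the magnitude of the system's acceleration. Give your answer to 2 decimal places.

3.62 m/s²

For the box on the incline: the weight component along the slope is m₁g sin 36.87° = 7.1 × 10 × 0.6000 = 42.600 N and the normal force is N = m₁g cos 36.87° = 56.800 N.
Kinetic friction opposes the box's motion up the incline: f = μN = 0.09 × 56.800 = 5.112 N acting down the slope.
Newton's second law for the box (up-slope positive): T − 42.600 − 5.112 = 7.1 a. For the hanging block (downward positive): 11.5 × 10 − T = 11.5 a.
Adding the two equations eliminates T: 67.288 = 18.6 a, so a = 3.6176 m/s².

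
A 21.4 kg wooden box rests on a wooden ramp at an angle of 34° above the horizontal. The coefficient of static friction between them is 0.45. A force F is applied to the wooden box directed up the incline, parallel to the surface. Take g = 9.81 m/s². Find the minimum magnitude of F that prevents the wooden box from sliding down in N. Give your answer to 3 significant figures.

39.1 N

The normal force is N = mg cos 34° = 174.043 N. With F at its minimum the wooden box is on the verge of sliding down, so static friction is at its maximum μ_s N = 0.45 × 174.043 = 78.319 N and acts up the slope.
Equilibrium along the incline: F + μ_s N = mg sin 34°, so F = 117.394 − 78.319 = 39.075 N.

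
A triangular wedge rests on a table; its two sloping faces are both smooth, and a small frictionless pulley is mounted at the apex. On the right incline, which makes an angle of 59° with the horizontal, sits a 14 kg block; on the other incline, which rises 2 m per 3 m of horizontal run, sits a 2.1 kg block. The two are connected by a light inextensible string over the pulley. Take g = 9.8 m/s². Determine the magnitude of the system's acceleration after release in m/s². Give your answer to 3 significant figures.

Resolve each weight along its own incline: the 14 kg mass has component 14 × 9.8 × sin 59° = 117.603 N down its slope, and the 2.1 kg mass has 2.1 × 9.8 × sin 33.69° = 11.416 N down its slope.
The 14 kg side's 117.603 N exceeds the other side's 11.416 N, so that mass slides down and the 2.1 kg mass slides up. Taking that direction as positive, Newton's second law for the whole system gives 117.603 − 11.416 = (14 + 2.1) a, so a = 106.187 / 16.1 = 6.5955 m/s².

6.60 m/s²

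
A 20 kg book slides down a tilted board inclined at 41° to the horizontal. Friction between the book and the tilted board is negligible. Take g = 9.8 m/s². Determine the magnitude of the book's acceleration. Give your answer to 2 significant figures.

Resolving the weight along the incline: the component pulling the book down the slope is mg sin 41° = 20 × 9.8 × 0.6561 = 128.596 N, and the normal force is N = mg cos 41° = 20 × 9.8 × 0.7547 = 147.921 N.
With no friction the net force along the incline is 128.596 N, so a = g sin 41° = 128.596 / 20 = 6.4298 m/s².

6.4 m/s²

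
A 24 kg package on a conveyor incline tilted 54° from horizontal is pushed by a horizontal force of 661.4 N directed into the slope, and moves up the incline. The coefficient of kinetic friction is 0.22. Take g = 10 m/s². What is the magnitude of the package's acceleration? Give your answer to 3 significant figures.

The horizontal push has components F cos 54° = 661.4 × 0.5878 = 388.771 N up the incline and F sin 54° = 661.4 × 0.8090 = 535.073 N pressing into the surface.
The normal force is therefore N = mg cos 54° + F sin 54° = 141.072 + 535.073 = 676.145 N, and kinetic friction down the slope is μN = 0.22 × 676.145 = 148.752 N.
Along the incline: F cos 54° − mg sin 54° − μN = ma, so 388.771 − 194.160 − 148.752 = 24 a, giving a = 1.9108 m/s².

1.91 m/s²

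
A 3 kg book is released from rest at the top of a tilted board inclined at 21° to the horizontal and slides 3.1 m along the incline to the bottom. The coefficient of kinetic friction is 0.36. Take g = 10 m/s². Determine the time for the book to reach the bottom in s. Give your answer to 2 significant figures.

The weight component along the incline is mg sin 21° = 10.751 N and the normal force is N = mg cos 21° = 28.007 N.
Friction up the slope is f = μN = 0.36 × 28.007 = 10.083 N, so the net downslope force is 10.751 − 10.083 = 0.668 N and a = 0.668 / 3 = 0.2227 m/s².
Starting from rest, L = ½at², so t = √(2L/a) = √(2 × 3.1 / 0.2227) = 5.2764 s.

5.3 s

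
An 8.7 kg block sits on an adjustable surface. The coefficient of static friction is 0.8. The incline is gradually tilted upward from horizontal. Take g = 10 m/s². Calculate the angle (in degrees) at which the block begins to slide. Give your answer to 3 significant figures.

At the threshold of sliding, static friction is at its maximum μ_s N and exactly balances the weight component along the incline: mg sin θ = μ_s mg cos θ.
Hence tan θ = μ_s = 0.8, so θ = arctan(0.8) = 38.6598°.

38.7°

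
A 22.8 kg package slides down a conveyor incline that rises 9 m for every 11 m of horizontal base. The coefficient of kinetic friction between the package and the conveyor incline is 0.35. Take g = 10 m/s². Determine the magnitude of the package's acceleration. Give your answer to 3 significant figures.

3.62 m/s²

Resolving the weight along the incline: the component pulling the package down the slope is mg sin 39.29° = 22.8 × 10 × 0.6332 = 144.370 N, and the normal force is N = mg cos 39.29° = 22.8 × 10 × 0.7740 = 176.472 N.
Kinetic friction acts up the slope with magnitude f = μN = 0.35 × 176.472 = 61.765 N.
Net force along the incline is 144.370 − 61.765 = 82.605 N, so a = 82.605 / 22.8 = 3.6230 m/s².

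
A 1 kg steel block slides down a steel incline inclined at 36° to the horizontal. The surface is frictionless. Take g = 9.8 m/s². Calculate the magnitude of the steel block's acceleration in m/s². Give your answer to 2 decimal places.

Resolving the weight along the incline: the component pulling the steel block down the slope is mg sin 36° = 1 × 9.8 × 0.5878 = 5.760 N, and the normal force is N = mg cos 36° = 1 × 9.8 × 0.8090 = 7.928 N.
With no friction the net force along the incline is 5.760 N, so a = g sin 36° = 5.760 / 1 = 5.7600 m/s².

5.76 m/s²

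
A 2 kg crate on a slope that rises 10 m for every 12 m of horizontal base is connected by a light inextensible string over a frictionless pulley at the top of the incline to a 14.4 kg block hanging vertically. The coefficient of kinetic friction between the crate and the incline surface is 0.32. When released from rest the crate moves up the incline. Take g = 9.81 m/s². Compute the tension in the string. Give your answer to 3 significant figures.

32.5 N

For the crate on the incline: the weight component along the slope is m₁g sin 39.81° = 2 × 9.81 × 0.6402 = 12.561 N and the normal force is N = m₁g cos 39.81° = 15.073 N.
Kinetic friction opposes the crate's motion up the incline: f = μN = 0.32 × 15.073 = 4.823 N acting down the slope.
Newton's second law for the crate (up-slope positive): T − 12.561 − 4.823 = 2 a. For the hanging block (downward positive): 14.4 × 9.81 − T = 14.4 a.
Adding the two equations eliminates T: 123.880 = 16.4 a, so a = 7.5537 m/s².
Then from the hanging block's equation, T = 14.4 × (9.81 − 7.5537) = 32.491 N.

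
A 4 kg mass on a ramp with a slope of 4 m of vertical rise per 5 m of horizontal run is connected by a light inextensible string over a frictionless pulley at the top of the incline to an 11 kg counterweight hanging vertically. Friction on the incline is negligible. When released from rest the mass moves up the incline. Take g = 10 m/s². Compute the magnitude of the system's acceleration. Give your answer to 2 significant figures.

5.7 m/s²

For the mass on the incline: the weight component along the slope is m₁g sin 38.66° = 4 × 10 × 0.6247 = 24.988 N and the normal force is N = m₁g cos 38.66° = 31.235 N.
Newton's second law for the mass (up-slope positive): T − 24.988 = 4 a. For the hanging counterweight (downward positive): 11 × 10 − T = 11 a.
Adding the two equations eliminates T: 85.012 = 15 a, so a = 5.6675 m/s².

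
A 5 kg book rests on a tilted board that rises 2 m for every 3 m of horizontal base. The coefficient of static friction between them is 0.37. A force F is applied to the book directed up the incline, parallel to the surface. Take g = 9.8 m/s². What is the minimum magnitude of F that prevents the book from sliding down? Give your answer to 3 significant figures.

12.1 N

The normal force is N = mg cos 33.69° = 40.770 N. With F at its minimum the book is on the verge of sliding down, so static friction is at its maximum μ_s N = 0.37 × 40.770 = 15.085 N and acts up the slope.
Equilibrium along the incline: F + μ_s N = mg sin 33.69°, so F = 27.180 − 15.085 = 12.095 N.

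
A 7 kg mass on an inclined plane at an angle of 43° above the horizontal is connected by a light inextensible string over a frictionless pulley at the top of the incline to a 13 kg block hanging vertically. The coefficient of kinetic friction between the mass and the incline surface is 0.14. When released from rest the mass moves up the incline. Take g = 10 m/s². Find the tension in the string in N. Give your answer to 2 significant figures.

81 N

For the mass on the incline: the weight component along the slope is m₁g sin 43° = 7 × 10 × 0.6820 = 47.740 N and the normal force is N = m₁g cos 43° = 51.195 N.
Kinetic friction opposes the mass's motion up the incline: f = μN = 0.14 × 51.195 = 7.167 N acting down the slope.
Newton's second law for the mass (up-slope positive): T − 47.740 − 7.167 = 7 a. For the hanging block (downward positive): 13 × 10 − T = 13 a.
Adding the two equations eliminates T: 75.093 = 20 a, so a = 3.7547 m/s².
Then from the hanging block's equation, T = 13 × (10 − 3.7547) = 81.189 N.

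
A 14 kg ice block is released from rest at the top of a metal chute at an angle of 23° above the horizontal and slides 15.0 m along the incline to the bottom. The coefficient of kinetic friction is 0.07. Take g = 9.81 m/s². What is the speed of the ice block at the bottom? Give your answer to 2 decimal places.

9.80 m/s

The weight component along the incline is mg sin 23° = 53.663 N and the normal force is N = mg cos 23° = 126.422 N.
Friction up the slope is f = μN = 0.07 × 126.422 = 8.850 N, so the net downslope force is 53.663 − 8.850 = 44.813 N and a = 44.813 / 14 = 3.2009 m/s².
Starting from rest over a distance of 15.0 m, v² = 2aL = 2 × 3.2009 × 15.0 = 96.0270, so v = 9.7993 m/s.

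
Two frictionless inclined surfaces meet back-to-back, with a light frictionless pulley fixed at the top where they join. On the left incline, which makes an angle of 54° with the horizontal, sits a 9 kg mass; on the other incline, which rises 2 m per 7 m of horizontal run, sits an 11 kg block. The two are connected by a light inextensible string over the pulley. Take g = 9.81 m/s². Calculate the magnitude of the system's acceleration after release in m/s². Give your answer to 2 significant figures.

Resolve each weight along its own incline: the 9 kg mass has component 9 × 9.81 × sin 54° = 71.428 N down its slope, and the 11 kg mass has 11 × 9.81 × sin 15.95° = 29.645 N down its slope.
The 9 kg side's 71.428 N exceeds the other side's 29.645 N, so that mass slides down and the 11 kg mass slides up. Taking that direction as positive, Newton's second law for the whole system gives 71.428 − 29.645 = (9 + 11) a, so a = 41.783 / 20 = 2.0892 m/s².

2.1 m/s²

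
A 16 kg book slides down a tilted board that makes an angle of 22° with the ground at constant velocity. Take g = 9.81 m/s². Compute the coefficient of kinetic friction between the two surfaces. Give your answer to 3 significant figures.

0.404

At constant velocity the net force along the incline is zero: mg sin 22° = μ mg cos 22°.
So μ = tan 22° = 0.3746 / 0.9272 = 0.4040.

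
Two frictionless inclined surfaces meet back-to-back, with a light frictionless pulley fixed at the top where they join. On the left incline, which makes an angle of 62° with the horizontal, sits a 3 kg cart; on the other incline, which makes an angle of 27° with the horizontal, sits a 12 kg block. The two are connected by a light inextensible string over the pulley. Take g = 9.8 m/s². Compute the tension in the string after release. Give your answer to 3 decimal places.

31.445 N

Resolve each weight along its own incline: the 3 kg mass has component 3 × 9.8 × sin 62° = 25.959 N down its slope, and the 12 kg mass has 12 × 9.8 × sin 27° = 53.389 N down its slope.
The 12 kg side's 53.389 N exceeds the other side's 25.959 N, so that mass slides down and the 3 kg mass slides up. Taking that direction as positive, Newton's second law for the whole system gives 53.389 − 25.959 = (3 + 12) a, so a = 27.430 / 15 = 1.8287 m/s².
For the 3 kg mass (up-slope positive): T − 25.959 = 3 × 1.8287, so T = 31.445 N.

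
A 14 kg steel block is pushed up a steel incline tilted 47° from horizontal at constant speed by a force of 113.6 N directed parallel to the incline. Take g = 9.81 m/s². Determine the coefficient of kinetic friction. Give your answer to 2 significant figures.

0.14

At constant speed ΣF = 0 along the incline. The applied 113.6 N acts up the slope; the weight component mg sin 47° = 100.444 N and kinetic friction μN both act down the slope.
So 113.6 = 100.444 + μ × 93.666, giving μ = (113.6 − 100.444) / 93.666 = 0.1405.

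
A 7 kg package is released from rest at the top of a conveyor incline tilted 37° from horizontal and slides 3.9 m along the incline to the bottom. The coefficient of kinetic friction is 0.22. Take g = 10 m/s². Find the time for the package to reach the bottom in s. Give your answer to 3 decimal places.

The weight component along the incline is mg sin 37° = 42.127 N and the normal force is N = mg cos 37° = 55.904 N.
Friction up the slope is f = μN = 0.22 × 55.904 = 12.299 N, so the net downslope force is 42.127 − 12.299 = 29.828 N and a = 29.828 / 7 = 4.2611 m/s².
Starting from rest, L = ½at², so t = √(2L/a) = √(2 × 3.9 / 4.2611) = 1.3530 s.

1.353 s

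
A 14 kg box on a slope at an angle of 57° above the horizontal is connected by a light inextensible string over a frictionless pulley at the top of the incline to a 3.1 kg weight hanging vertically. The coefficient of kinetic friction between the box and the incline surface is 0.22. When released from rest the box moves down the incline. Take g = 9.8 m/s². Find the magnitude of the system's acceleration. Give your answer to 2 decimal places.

3.99 m/s²

For the box on the incline: the weight component along the slope is m₁g sin 57° = 14 × 9.8 × 0.8387 = 115.070 N and the normal force is N = m₁g cos 57° = 74.724 N.
Kinetic friction opposes the box's motion down the incline: f = μN = 0.22 × 74.724 = 16.439 N acting up the slope.
Newton's second law for the box (down-slope positive): 115.070 − 16.439 − T = 14 a. For the hanging weight (upward positive): T − 3.1 × 9.8 = 3.1 a.
Adding the two equations eliminates T: 68.251 = 17.1 a, so a = 3.9913 m/s².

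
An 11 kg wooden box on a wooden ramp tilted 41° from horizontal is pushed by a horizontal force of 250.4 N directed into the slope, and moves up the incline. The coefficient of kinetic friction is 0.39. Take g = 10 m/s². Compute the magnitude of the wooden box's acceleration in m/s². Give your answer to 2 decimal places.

1.85 m/s²

The horizontal push has components F cos 41° = 250.4 × 0.7547 = 188.977 N up the incline and F sin 41° = 250.4 × 0.6561 = 164.287 N pressing into the surface.
The normal force is therefore N = mg cos 41° + F sin 41° = 83.017 + 164.287 = 247.304 N, and kinetic friction down the slope is μN = 0.39 × 247.304 = 96.449 N.
Along the incline: F cos 41° − mg sin 41° − μN = ma, so 188.977 − 72.171 − 96.449 = 11 a, giving a = 1.8506 m/s².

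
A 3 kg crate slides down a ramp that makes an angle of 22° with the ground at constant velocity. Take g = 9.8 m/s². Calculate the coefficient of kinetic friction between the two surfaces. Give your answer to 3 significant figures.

At constant velocity the net force along the incline is zero: mg sin 22° = μ mg cos 22°.
So μ = tan 22° = 0.3746 / 0.9272 = 0.4040.

0.404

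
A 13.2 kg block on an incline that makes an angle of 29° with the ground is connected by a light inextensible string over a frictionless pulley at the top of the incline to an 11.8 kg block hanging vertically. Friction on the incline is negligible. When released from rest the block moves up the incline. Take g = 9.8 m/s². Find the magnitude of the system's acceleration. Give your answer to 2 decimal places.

2.12 m/s²

For the block on the incline: the weight component along the slope is m₁g sin 29° = 13.2 × 9.8 × 0.4848 = 62.714 N and the normal force is N = m₁g cos 29° = 113.141 N.
Newton's second law for the block (up-slope positive): T − 62.714 = 13.2 a. For the hanging block (downward positive): 11.8 × 9.8 − T = 11.8 a.
Adding the two equations eliminates T: 52.926 = 25 a, so a = 2.1170 m/s².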